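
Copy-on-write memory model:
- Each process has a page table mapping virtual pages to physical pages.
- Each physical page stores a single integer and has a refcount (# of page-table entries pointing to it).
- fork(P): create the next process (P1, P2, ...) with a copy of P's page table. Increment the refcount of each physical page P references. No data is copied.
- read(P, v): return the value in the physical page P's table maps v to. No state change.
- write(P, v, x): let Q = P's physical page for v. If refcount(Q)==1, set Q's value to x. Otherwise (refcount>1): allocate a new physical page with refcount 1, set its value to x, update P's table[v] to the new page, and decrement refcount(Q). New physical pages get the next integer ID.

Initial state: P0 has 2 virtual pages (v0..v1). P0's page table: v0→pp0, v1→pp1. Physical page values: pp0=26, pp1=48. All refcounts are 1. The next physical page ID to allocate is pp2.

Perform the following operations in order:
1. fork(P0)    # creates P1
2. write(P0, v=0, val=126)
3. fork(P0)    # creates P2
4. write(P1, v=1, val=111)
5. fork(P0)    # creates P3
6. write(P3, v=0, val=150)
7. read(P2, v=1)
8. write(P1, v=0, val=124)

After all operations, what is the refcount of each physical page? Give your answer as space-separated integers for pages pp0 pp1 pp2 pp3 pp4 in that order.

Answer: 1 3 2 1 1

Derivation:
Op 1: fork(P0) -> P1. 2 ppages; refcounts: pp0:2 pp1:2
Op 2: write(P0, v0, 126). refcount(pp0)=2>1 -> COPY to pp2. 3 ppages; refcounts: pp0:1 pp1:2 pp2:1
Op 3: fork(P0) -> P2. 3 ppages; refcounts: pp0:1 pp1:3 pp2:2
Op 4: write(P1, v1, 111). refcount(pp1)=3>1 -> COPY to pp3. 4 ppages; refcounts: pp0:1 pp1:2 pp2:2 pp3:1
Op 5: fork(P0) -> P3. 4 ppages; refcounts: pp0:1 pp1:3 pp2:3 pp3:1
Op 6: write(P3, v0, 150). refcount(pp2)=3>1 -> COPY to pp4. 5 ppages; refcounts: pp0:1 pp1:3 pp2:2 pp3:1 pp4:1
Op 7: read(P2, v1) -> 48. No state change.
Op 8: write(P1, v0, 124). refcount(pp0)=1 -> write in place. 5 ppages; refcounts: pp0:1 pp1:3 pp2:2 pp3:1 pp4:1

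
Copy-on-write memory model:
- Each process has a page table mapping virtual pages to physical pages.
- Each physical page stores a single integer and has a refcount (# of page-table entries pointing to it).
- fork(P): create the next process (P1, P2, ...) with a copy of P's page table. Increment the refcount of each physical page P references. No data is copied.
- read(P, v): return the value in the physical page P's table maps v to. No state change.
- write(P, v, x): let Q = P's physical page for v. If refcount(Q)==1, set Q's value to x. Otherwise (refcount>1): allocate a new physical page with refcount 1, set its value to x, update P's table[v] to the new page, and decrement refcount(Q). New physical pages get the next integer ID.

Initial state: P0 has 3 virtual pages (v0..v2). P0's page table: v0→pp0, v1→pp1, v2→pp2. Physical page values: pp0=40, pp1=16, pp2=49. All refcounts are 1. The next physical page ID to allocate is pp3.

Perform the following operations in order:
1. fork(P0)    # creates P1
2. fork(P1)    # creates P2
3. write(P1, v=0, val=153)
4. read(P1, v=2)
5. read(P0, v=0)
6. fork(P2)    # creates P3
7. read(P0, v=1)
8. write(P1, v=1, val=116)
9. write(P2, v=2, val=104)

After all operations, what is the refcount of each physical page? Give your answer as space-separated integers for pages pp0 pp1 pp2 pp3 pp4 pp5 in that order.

Op 1: fork(P0) -> P1. 3 ppages; refcounts: pp0:2 pp1:2 pp2:2
Op 2: fork(P1) -> P2. 3 ppages; refcounts: pp0:3 pp1:3 pp2:3
Op 3: write(P1, v0, 153). refcount(pp0)=3>1 -> COPY to pp3. 4 ppages; refcounts: pp0:2 pp1:3 pp2:3 pp3:1
Op 4: read(P1, v2) -> 49. No state change.
Op 5: read(P0, v0) -> 40. No state change.
Op 6: fork(P2) -> P3. 4 ppages; refcounts: pp0:3 pp1:4 pp2:4 pp3:1
Op 7: read(P0, v1) -> 16. No state change.
Op 8: write(P1, v1, 116). refcount(pp1)=4>1 -> COPY to pp4. 5 ppages; refcounts: pp0:3 pp1:3 pp2:4 pp3:1 pp4:1
Op 9: write(P2, v2, 104). refcount(pp2)=4>1 -> COPY to pp5. 6 ppages; refcounts: pp0:3 pp1:3 pp2:3 pp3:1 pp4:1 pp5:1

Answer: 3 3 3 1 1 1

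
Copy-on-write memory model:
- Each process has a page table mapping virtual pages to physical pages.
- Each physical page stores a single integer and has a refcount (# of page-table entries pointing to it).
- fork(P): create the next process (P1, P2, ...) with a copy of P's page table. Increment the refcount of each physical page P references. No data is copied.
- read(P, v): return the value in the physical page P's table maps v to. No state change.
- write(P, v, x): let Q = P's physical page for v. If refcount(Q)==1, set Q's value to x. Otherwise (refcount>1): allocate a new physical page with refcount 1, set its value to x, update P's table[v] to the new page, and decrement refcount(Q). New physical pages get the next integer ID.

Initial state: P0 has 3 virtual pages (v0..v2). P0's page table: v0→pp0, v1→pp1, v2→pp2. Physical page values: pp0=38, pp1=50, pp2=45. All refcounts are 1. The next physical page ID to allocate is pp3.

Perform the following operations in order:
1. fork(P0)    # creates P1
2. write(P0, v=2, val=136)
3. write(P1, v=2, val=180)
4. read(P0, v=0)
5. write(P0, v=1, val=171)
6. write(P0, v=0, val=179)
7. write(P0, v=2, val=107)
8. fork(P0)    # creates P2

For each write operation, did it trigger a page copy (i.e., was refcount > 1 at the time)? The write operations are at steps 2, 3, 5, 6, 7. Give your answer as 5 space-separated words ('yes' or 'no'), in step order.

Op 1: fork(P0) -> P1. 3 ppages; refcounts: pp0:2 pp1:2 pp2:2
Op 2: write(P0, v2, 136). refcount(pp2)=2>1 -> COPY to pp3. 4 ppages; refcounts: pp0:2 pp1:2 pp2:1 pp3:1
Op 3: write(P1, v2, 180). refcount(pp2)=1 -> write in place. 4 ppages; refcounts: pp0:2 pp1:2 pp2:1 pp3:1
Op 4: read(P0, v0) -> 38. No state change.
Op 5: write(P0, v1, 171). refcount(pp1)=2>1 -> COPY to pp4. 5 ppages; refcounts: pp0:2 pp1:1 pp2:1 pp3:1 pp4:1
Op 6: write(P0, v0, 179). refcount(pp0)=2>1 -> COPY to pp5. 6 ppages; refcounts: pp0:1 pp1:1 pp2:1 pp3:1 pp4:1 pp5:1
Op 7: write(P0, v2, 107). refcount(pp3)=1 -> write in place. 6 ppages; refcounts: pp0:1 pp1:1 pp2:1 pp3:1 pp4:1 pp5:1
Op 8: fork(P0) -> P2. 6 ppages; refcounts: pp0:1 pp1:1 pp2:1 pp3:2 pp4:2 pp5:2

yes no yes yes no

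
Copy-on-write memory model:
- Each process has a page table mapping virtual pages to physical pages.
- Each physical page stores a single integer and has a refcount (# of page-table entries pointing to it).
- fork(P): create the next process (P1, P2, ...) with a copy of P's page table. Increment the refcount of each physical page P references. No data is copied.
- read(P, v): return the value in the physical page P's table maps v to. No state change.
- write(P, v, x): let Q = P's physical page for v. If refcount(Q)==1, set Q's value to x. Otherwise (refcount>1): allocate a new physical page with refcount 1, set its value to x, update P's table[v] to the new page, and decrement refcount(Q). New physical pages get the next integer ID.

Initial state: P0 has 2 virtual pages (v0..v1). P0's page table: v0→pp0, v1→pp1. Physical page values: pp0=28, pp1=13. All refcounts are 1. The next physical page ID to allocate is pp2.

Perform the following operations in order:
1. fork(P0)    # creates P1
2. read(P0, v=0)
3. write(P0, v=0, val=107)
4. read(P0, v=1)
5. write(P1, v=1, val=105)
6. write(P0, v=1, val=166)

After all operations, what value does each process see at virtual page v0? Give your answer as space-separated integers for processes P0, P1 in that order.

Answer: 107 28

Derivation:
Op 1: fork(P0) -> P1. 2 ppages; refcounts: pp0:2 pp1:2
Op 2: read(P0, v0) -> 28. No state change.
Op 3: write(P0, v0, 107). refcount(pp0)=2>1 -> COPY to pp2. 3 ppages; refcounts: pp0:1 pp1:2 pp2:1
Op 4: read(P0, v1) -> 13. No state change.
Op 5: write(P1, v1, 105). refcount(pp1)=2>1 -> COPY to pp3. 4 ppages; refcounts: pp0:1 pp1:1 pp2:1 pp3:1
Op 6: write(P0, v1, 166). refcount(pp1)=1 -> write in place. 4 ppages; refcounts: pp0:1 pp1:1 pp2:1 pp3:1
P0: v0 -> pp2 = 107
P1: v0 -> pp0 = 28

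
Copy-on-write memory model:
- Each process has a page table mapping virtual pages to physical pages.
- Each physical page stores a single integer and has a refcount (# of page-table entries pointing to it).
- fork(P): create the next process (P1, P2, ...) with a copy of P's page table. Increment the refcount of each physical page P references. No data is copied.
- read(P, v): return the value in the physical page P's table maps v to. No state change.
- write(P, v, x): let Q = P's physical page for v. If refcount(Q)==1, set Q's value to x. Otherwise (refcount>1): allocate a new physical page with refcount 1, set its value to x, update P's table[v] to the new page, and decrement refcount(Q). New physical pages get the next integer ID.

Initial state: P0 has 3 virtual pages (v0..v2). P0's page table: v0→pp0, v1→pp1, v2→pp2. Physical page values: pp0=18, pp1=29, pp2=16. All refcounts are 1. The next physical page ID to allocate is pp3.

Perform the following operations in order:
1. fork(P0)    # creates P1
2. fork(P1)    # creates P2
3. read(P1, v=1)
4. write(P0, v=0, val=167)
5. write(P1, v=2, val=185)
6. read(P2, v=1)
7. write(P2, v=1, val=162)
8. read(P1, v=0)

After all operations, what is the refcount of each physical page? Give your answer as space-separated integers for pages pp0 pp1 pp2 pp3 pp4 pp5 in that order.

Op 1: fork(P0) -> P1. 3 ppages; refcounts: pp0:2 pp1:2 pp2:2
Op 2: fork(P1) -> P2. 3 ppages; refcounts: pp0:3 pp1:3 pp2:3
Op 3: read(P1, v1) -> 29. No state change.
Op 4: write(P0, v0, 167). refcount(pp0)=3>1 -> COPY to pp3. 4 ppages; refcounts: pp0:2 pp1:3 pp2:3 pp3:1
Op 5: write(P1, v2, 185). refcount(pp2)=3>1 -> COPY to pp4. 5 ppages; refcounts: pp0:2 pp1:3 pp2:2 pp3:1 pp4:1
Op 6: read(P2, v1) -> 29. No state change.
Op 7: write(P2, v1, 162). refcount(pp1)=3>1 -> COPY to pp5. 6 ppages; refcounts: pp0:2 pp1:2 pp2:2 pp3:1 pp4:1 pp5:1
Op 8: read(P1, v0) -> 18. No state change.

Answer: 2 2 2 1 1 1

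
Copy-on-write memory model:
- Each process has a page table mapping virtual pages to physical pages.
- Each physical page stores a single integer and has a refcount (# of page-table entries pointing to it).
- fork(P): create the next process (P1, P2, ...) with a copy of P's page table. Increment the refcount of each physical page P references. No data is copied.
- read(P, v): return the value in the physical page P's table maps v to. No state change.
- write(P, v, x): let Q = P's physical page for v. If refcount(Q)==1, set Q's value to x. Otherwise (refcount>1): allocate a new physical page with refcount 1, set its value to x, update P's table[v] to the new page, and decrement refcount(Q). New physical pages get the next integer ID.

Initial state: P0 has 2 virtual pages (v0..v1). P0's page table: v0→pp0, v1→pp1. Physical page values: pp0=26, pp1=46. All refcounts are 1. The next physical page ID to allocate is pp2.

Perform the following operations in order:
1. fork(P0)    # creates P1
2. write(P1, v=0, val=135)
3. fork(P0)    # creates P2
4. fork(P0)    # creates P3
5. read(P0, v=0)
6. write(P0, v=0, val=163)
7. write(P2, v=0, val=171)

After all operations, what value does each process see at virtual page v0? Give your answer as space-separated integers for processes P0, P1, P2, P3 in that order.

Op 1: fork(P0) -> P1. 2 ppages; refcounts: pp0:2 pp1:2
Op 2: write(P1, v0, 135). refcount(pp0)=2>1 -> COPY to pp2. 3 ppages; refcounts: pp0:1 pp1:2 pp2:1
Op 3: fork(P0) -> P2. 3 ppages; refcounts: pp0:2 pp1:3 pp2:1
Op 4: fork(P0) -> P3. 3 ppages; refcounts: pp0:3 pp1:4 pp2:1
Op 5: read(P0, v0) -> 26. No state change.
Op 6: write(P0, v0, 163). refcount(pp0)=3>1 -> COPY to pp3. 4 ppages; refcounts: pp0:2 pp1:4 pp2:1 pp3:1
Op 7: write(P2, v0, 171). refcount(pp0)=2>1 -> COPY to pp4. 5 ppages; refcounts: pp0:1 pp1:4 pp2:1 pp3:1 pp4:1
P0: v0 -> pp3 = 163
P1: v0 -> pp2 = 135
P2: v0 -> pp4 = 171
P3: v0 -> pp0 = 26

Answer: 163 135 171 26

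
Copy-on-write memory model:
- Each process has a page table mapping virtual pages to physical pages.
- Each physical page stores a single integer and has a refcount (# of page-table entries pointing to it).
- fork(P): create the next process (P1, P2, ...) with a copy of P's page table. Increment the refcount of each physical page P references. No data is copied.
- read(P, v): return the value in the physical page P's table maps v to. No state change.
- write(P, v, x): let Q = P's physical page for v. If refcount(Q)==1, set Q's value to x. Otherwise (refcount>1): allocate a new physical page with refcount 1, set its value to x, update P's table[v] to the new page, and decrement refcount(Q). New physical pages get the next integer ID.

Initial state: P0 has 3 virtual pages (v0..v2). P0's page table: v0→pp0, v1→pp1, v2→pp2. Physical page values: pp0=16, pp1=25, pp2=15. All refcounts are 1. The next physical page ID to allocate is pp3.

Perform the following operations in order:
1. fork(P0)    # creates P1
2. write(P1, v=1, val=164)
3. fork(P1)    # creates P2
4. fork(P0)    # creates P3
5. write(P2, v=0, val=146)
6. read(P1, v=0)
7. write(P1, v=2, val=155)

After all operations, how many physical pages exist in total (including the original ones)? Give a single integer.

Op 1: fork(P0) -> P1. 3 ppages; refcounts: pp0:2 pp1:2 pp2:2
Op 2: write(P1, v1, 164). refcount(pp1)=2>1 -> COPY to pp3. 4 ppages; refcounts: pp0:2 pp1:1 pp2:2 pp3:1
Op 3: fork(P1) -> P2. 4 ppages; refcounts: pp0:3 pp1:1 pp2:3 pp3:2
Op 4: fork(P0) -> P3. 4 ppages; refcounts: pp0:4 pp1:2 pp2:4 pp3:2
Op 5: write(P2, v0, 146). refcount(pp0)=4>1 -> COPY to pp4. 5 ppages; refcounts: pp0:3 pp1:2 pp2:4 pp3:2 pp4:1
Op 6: read(P1, v0) -> 16. No state change.
Op 7: write(P1, v2, 155). refcount(pp2)=4>1 -> COPY to pp5. 6 ppages; refcounts: pp0:3 pp1:2 pp2:3 pp3:2 pp4:1 pp5:1

Answer: 6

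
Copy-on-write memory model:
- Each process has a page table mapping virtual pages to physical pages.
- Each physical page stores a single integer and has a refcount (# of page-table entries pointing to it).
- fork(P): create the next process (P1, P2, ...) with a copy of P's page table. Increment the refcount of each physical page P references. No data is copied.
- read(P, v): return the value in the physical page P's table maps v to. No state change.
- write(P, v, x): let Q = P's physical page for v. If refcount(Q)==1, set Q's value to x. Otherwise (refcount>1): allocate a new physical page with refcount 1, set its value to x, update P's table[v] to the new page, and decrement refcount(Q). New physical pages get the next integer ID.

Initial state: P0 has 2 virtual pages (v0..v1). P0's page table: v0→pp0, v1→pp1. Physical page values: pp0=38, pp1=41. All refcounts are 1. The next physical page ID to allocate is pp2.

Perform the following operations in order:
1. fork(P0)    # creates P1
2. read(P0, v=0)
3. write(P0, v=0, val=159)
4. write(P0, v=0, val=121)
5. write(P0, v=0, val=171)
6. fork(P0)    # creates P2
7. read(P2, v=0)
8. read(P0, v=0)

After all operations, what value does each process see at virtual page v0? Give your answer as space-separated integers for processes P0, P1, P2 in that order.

Answer: 171 38 171

Derivation:
Op 1: fork(P0) -> P1. 2 ppages; refcounts: pp0:2 pp1:2
Op 2: read(P0, v0) -> 38. No state change.
Op 3: write(P0, v0, 159). refcount(pp0)=2>1 -> COPY to pp2. 3 ppages; refcounts: pp0:1 pp1:2 pp2:1
Op 4: write(P0, v0, 121). refcount(pp2)=1 -> write in place. 3 ppages; refcounts: pp0:1 pp1:2 pp2:1
Op 5: write(P0, v0, 171). refcount(pp2)=1 -> write in place. 3 ppages; refcounts: pp0:1 pp1:2 pp2:1
Op 6: fork(P0) -> P2. 3 ppages; refcounts: pp0:1 pp1:3 pp2:2
Op 7: read(P2, v0) -> 171. No state change.
Op 8: read(P0, v0) -> 171. No state change.
P0: v0 -> pp2 = 171
P1: v0 -> pp0 = 38
P2: v0 -> pp2 = 171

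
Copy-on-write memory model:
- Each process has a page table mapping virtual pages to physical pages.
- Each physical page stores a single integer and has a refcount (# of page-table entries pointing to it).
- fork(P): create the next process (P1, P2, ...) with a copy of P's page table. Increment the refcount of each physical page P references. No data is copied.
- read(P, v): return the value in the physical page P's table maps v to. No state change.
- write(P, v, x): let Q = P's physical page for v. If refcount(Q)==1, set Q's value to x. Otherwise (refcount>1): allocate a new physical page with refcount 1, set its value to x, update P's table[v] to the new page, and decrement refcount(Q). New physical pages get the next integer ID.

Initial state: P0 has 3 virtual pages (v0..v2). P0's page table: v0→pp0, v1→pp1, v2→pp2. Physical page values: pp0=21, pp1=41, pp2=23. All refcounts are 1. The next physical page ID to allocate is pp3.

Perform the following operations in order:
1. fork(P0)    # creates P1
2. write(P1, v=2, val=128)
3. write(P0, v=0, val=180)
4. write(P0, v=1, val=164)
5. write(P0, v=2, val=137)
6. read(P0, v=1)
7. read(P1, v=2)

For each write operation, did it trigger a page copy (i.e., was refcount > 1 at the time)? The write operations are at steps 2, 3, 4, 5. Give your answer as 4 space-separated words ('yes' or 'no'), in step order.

Op 1: fork(P0) -> P1. 3 ppages; refcounts: pp0:2 pp1:2 pp2:2
Op 2: write(P1, v2, 128). refcount(pp2)=2>1 -> COPY to pp3. 4 ppages; refcounts: pp0:2 pp1:2 pp2:1 pp3:1
Op 3: write(P0, v0, 180). refcount(pp0)=2>1 -> COPY to pp4. 5 ppages; refcounts: pp0:1 pp1:2 pp2:1 pp3:1 pp4:1
Op 4: write(P0, v1, 164). refcount(pp1)=2>1 -> COPY to pp5. 6 ppages; refcounts: pp0:1 pp1:1 pp2:1 pp3:1 pp4:1 pp5:1
Op 5: write(P0, v2, 137). refcount(pp2)=1 -> write in place. 6 ppages; refcounts: pp0:1 pp1:1 pp2:1 pp3:1 pp4:1 pp5:1
Op 6: read(P0, v1) -> 164. No state change.
Op 7: read(P1, v2) -> 128. No state change.

yes yes yes no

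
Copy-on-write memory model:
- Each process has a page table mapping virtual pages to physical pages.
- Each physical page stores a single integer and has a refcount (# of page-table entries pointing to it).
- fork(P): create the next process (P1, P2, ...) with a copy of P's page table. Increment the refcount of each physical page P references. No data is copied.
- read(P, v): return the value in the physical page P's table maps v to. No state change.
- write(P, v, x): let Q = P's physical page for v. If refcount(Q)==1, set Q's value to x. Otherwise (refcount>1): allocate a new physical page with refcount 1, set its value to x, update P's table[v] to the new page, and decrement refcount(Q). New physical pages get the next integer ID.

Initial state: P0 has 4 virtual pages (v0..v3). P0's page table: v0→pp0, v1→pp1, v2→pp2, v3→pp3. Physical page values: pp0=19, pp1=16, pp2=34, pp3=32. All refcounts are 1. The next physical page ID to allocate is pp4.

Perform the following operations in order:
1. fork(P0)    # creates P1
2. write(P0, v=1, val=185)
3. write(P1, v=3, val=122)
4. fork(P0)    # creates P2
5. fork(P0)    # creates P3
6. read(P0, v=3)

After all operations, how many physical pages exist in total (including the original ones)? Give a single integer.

Answer: 6

Derivation:
Op 1: fork(P0) -> P1. 4 ppages; refcounts: pp0:2 pp1:2 pp2:2 pp3:2
Op 2: write(P0, v1, 185). refcount(pp1)=2>1 -> COPY to pp4. 5 ppages; refcounts: pp0:2 pp1:1 pp2:2 pp3:2 pp4:1
Op 3: write(P1, v3, 122). refcount(pp3)=2>1 -> COPY to pp5. 6 ppages; refcounts: pp0:2 pp1:1 pp2:2 pp3:1 pp4:1 pp5:1
Op 4: fork(P0) -> P2. 6 ppages; refcounts: pp0:3 pp1:1 pp2:3 pp3:2 pp4:2 pp5:1
Op 5: fork(P0) -> P3. 6 ppages; refcounts: pp0:4 pp1:1 pp2:4 pp3:3 pp4:3 pp5:1
Op 6: read(P0, v3) -> 32. No state change.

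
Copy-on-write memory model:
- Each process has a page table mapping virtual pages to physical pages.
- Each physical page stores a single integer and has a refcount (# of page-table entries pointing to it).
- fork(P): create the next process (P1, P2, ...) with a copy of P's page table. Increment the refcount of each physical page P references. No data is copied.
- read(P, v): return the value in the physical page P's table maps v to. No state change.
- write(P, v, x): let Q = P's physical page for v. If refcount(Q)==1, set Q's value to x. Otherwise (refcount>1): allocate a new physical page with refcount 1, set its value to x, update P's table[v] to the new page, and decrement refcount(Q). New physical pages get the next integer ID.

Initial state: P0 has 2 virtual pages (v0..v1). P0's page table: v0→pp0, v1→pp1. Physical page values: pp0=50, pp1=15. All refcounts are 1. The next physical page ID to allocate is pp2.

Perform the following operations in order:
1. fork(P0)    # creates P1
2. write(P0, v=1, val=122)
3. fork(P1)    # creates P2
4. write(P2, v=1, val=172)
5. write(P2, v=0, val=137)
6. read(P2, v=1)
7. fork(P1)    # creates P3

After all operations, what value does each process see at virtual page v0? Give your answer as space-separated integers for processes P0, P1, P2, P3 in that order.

Op 1: fork(P0) -> P1. 2 ppages; refcounts: pp0:2 pp1:2
Op 2: write(P0, v1, 122). refcount(pp1)=2>1 -> COPY to pp2. 3 ppages; refcounts: pp0:2 pp1:1 pp2:1
Op 3: fork(P1) -> P2. 3 ppages; refcounts: pp0:3 pp1:2 pp2:1
Op 4: write(P2, v1, 172). refcount(pp1)=2>1 -> COPY to pp3. 4 ppages; refcounts: pp0:3 pp1:1 pp2:1 pp3:1
Op 5: write(P2, v0, 137). refcount(pp0)=3>1 -> COPY to pp4. 5 ppages; refcounts: pp0:2 pp1:1 pp2:1 pp3:1 pp4:1
Op 6: read(P2, v1) -> 172. No state change.
Op 7: fork(P1) -> P3. 5 ppages; refcounts: pp0:3 pp1:2 pp2:1 pp3:1 pp4:1
P0: v0 -> pp0 = 50
P1: v0 -> pp0 = 50
P2: v0 -> pp4 = 137
P3: v0 -> pp0 = 50

Answer: 50 50 137 50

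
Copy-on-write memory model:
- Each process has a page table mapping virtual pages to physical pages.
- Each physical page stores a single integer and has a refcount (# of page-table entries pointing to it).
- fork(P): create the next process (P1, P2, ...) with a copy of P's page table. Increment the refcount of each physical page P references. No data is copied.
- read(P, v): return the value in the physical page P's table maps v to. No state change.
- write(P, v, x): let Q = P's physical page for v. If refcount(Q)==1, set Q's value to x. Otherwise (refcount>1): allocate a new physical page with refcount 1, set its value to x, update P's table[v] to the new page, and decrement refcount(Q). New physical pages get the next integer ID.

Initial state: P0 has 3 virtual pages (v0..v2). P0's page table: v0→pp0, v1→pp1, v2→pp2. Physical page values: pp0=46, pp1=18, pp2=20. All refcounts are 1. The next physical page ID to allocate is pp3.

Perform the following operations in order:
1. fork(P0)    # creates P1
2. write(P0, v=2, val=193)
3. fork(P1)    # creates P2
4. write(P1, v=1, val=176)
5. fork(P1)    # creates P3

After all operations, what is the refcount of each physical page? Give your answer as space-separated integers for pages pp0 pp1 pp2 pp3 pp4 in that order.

Op 1: fork(P0) -> P1. 3 ppages; refcounts: pp0:2 pp1:2 pp2:2
Op 2: write(P0, v2, 193). refcount(pp2)=2>1 -> COPY to pp3. 4 ppages; refcounts: pp0:2 pp1:2 pp2:1 pp3:1
Op 3: fork(P1) -> P2. 4 ppages; refcounts: pp0:3 pp1:3 pp2:2 pp3:1
Op 4: write(P1, v1, 176). refcount(pp1)=3>1 -> COPY to pp4. 5 ppages; refcounts: pp0:3 pp1:2 pp2:2 pp3:1 pp4:1
Op 5: fork(P1) -> P3. 5 ppages; refcounts: pp0:4 pp1:2 pp2:3 pp3:1 pp4:2

Answer: 4 2 3 1 2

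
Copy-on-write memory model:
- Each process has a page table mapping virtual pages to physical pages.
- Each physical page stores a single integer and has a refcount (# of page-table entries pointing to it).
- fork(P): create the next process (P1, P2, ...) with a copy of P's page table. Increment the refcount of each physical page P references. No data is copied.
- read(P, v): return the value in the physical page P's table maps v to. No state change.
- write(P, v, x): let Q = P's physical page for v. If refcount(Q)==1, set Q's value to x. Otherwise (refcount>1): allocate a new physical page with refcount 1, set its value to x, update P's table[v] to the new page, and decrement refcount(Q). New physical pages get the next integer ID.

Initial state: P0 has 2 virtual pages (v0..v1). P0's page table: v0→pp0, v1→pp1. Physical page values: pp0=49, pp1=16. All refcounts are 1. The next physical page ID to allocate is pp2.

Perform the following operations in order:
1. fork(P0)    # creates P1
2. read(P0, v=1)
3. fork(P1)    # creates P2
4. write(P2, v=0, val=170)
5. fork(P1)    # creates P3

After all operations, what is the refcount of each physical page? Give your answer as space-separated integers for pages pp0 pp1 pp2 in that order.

Op 1: fork(P0) -> P1. 2 ppages; refcounts: pp0:2 pp1:2
Op 2: read(P0, v1) -> 16. No state change.
Op 3: fork(P1) -> P2. 2 ppages; refcounts: pp0:3 pp1:3
Op 4: write(P2, v0, 170). refcount(pp0)=3>1 -> COPY to pp2. 3 ppages; refcounts: pp0:2 pp1:3 pp2:1
Op 5: fork(P1) -> P3. 3 ppages; refcounts: pp0:3 pp1:4 pp2:1

Answer: 3 4 1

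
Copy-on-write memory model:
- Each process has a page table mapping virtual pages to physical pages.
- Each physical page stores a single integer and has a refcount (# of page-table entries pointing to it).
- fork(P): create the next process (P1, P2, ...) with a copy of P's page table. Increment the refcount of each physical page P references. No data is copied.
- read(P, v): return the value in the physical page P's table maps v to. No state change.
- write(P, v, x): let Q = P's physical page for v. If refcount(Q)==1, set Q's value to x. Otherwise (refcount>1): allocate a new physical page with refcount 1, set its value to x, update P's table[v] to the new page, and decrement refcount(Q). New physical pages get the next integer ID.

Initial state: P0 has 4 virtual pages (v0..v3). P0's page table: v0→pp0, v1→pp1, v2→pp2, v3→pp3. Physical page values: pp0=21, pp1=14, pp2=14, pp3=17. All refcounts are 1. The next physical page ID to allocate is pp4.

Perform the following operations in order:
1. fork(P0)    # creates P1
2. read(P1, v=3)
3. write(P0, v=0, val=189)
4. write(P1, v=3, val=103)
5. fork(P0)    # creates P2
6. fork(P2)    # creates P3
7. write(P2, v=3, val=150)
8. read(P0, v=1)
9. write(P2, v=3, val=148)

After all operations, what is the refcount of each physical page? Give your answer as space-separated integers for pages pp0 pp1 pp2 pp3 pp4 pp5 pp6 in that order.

Answer: 1 4 4 2 3 1 1

Derivation:
Op 1: fork(P0) -> P1. 4 ppages; refcounts: pp0:2 pp1:2 pp2:2 pp3:2
Op 2: read(P1, v3) -> 17. No state change.
Op 3: write(P0, v0, 189). refcount(pp0)=2>1 -> COPY to pp4. 5 ppages; refcounts: pp0:1 pp1:2 pp2:2 pp3:2 pp4:1
Op 4: write(P1, v3, 103). refcount(pp3)=2>1 -> COPY to pp5. 6 ppages; refcounts: pp0:1 pp1:2 pp2:2 pp3:1 pp4:1 pp5:1
Op 5: fork(P0) -> P2. 6 ppages; refcounts: pp0:1 pp1:3 pp2:3 pp3:2 pp4:2 pp5:1
Op 6: fork(P2) -> P3. 6 ppages; refcounts: pp0:1 pp1:4 pp2:4 pp3:3 pp4:3 pp5:1
Op 7: write(P2, v3, 150). refcount(pp3)=3>1 -> COPY to pp6. 7 ppages; refcounts: pp0:1 pp1:4 pp2:4 pp3:2 pp4:3 pp5:1 pp6:1
Op 8: read(P0, v1) -> 14. No state change.
Op 9: write(P2, v3, 148). refcount(pp6)=1 -> write in place. 7 ppages; refcounts: pp0:1 pp1:4 pp2:4 pp3:2 pp4:3 pp5:1 pp6:1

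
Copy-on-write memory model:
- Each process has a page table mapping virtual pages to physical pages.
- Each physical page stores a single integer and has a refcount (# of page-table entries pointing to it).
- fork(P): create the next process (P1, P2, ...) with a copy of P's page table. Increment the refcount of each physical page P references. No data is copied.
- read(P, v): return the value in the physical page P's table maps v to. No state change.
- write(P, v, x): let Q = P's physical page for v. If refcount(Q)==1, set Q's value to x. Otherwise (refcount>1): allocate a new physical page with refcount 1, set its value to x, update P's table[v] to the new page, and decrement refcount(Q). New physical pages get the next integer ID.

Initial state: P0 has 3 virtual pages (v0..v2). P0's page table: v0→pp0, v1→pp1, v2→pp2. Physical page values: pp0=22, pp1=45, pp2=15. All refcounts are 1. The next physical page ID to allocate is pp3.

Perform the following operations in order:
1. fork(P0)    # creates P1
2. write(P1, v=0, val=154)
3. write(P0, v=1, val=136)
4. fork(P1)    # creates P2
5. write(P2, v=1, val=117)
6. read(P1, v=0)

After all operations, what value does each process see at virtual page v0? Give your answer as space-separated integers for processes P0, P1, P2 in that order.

Op 1: fork(P0) -> P1. 3 ppages; refcounts: pp0:2 pp1:2 pp2:2
Op 2: write(P1, v0, 154). refcount(pp0)=2>1 -> COPY to pp3. 4 ppages; refcounts: pp0:1 pp1:2 pp2:2 pp3:1
Op 3: write(P0, v1, 136). refcount(pp1)=2>1 -> COPY to pp4. 5 ppages; refcounts: pp0:1 pp1:1 pp2:2 pp3:1 pp4:1
Op 4: fork(P1) -> P2. 5 ppages; refcounts: pp0:1 pp1:2 pp2:3 pp3:2 pp4:1
Op 5: write(P2, v1, 117). refcount(pp1)=2>1 -> COPY to pp5. 6 ppages; refcounts: pp0:1 pp1:1 pp2:3 pp3:2 pp4:1 pp5:1
Op 6: read(P1, v0) -> 154. No state change.
P0: v0 -> pp0 = 22
P1: v0 -> pp3 = 154
P2: v0 -> pp3 = 154

Answer: 22 154 154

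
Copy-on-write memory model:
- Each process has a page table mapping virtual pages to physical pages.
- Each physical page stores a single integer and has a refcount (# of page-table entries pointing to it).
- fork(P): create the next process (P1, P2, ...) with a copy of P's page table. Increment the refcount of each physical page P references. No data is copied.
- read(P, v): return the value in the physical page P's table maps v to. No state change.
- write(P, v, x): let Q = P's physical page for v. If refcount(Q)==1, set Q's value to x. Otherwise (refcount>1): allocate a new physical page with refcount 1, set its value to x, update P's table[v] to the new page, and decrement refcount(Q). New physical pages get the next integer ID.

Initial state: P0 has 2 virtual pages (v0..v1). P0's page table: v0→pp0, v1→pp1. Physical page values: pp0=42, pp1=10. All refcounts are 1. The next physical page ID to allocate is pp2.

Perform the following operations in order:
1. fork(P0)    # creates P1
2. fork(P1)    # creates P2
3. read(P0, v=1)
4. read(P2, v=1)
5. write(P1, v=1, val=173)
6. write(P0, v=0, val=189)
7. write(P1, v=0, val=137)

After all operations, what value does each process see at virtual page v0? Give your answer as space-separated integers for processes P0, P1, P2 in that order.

Op 1: fork(P0) -> P1. 2 ppages; refcounts: pp0:2 pp1:2
Op 2: fork(P1) -> P2. 2 ppages; refcounts: pp0:3 pp1:3
Op 3: read(P0, v1) -> 10. No state change.
Op 4: read(P2, v1) -> 10. No state change.
Op 5: write(P1, v1, 173). refcount(pp1)=3>1 -> COPY to pp2. 3 ppages; refcounts: pp0:3 pp1:2 pp2:1
Op 6: write(P0, v0, 189). refcount(pp0)=3>1 -> COPY to pp3. 4 ppages; refcounts: pp0:2 pp1:2 pp2:1 pp3:1
Op 7: write(P1, v0, 137). refcount(pp0)=2>1 -> COPY to pp4. 5 ppages; refcounts: pp0:1 pp1:2 pp2:1 pp3:1 pp4:1
P0: v0 -> pp3 = 189
P1: v0 -> pp4 = 137
P2: v0 -> pp0 = 42

Answer: 189 137 42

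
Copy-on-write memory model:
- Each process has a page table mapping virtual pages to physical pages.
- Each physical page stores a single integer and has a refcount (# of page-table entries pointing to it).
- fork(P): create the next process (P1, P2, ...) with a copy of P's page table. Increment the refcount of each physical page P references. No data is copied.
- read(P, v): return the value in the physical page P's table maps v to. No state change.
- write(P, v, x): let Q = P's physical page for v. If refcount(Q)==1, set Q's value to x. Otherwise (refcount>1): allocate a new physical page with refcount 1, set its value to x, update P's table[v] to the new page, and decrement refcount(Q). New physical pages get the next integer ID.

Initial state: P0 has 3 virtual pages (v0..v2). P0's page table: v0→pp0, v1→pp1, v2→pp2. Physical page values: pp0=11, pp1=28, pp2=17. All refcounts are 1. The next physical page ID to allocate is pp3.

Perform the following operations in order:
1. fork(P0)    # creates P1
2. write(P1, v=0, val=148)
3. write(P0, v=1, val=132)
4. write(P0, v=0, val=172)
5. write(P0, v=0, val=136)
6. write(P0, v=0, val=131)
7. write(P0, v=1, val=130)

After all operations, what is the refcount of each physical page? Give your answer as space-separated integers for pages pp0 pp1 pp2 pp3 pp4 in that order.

Answer: 1 1 2 1 1

Derivation:
Op 1: fork(P0) -> P1. 3 ppages; refcounts: pp0:2 pp1:2 pp2:2
Op 2: write(P1, v0, 148). refcount(pp0)=2>1 -> COPY to pp3. 4 ppages; refcounts: pp0:1 pp1:2 pp2:2 pp3:1
Op 3: write(P0, v1, 132). refcount(pp1)=2>1 -> COPY to pp4. 5 ppages; refcounts: pp0:1 pp1:1 pp2:2 pp3:1 pp4:1
Op 4: write(P0, v0, 172). refcount(pp0)=1 -> write in place. 5 ppages; refcounts: pp0:1 pp1:1 pp2:2 pp3:1 pp4:1
Op 5: write(P0, v0, 136). refcount(pp0)=1 -> write in place. 5 ppages; refcounts: pp0:1 pp1:1 pp2:2 pp3:1 pp4:1
Op 6: write(P0, v0, 131). refcount(pp0)=1 -> write in place. 5 ppages; refcounts: pp0:1 pp1:1 pp2:2 pp3:1 pp4:1
Op 7: write(P0, v1, 130). refcount(pp4)=1 -> write in place. 5 ppages; refcounts: pp0:1 pp1:1 pp2:2 pp3:1 pp4:1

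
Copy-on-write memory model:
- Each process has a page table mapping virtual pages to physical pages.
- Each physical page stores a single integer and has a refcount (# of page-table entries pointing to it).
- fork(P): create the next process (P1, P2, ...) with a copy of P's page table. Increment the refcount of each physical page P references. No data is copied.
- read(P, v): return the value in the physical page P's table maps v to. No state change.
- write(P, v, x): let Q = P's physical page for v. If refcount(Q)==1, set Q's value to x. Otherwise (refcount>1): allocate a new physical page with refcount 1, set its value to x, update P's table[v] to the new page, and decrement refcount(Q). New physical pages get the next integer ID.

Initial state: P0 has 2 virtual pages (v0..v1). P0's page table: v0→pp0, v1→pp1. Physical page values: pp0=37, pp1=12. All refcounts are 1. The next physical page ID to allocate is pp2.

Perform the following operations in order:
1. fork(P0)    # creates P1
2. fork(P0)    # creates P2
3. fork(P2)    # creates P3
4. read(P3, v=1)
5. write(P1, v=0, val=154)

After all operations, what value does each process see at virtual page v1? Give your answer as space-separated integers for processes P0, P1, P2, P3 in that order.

Answer: 12 12 12 12

Derivation:
Op 1: fork(P0) -> P1. 2 ppages; refcounts: pp0:2 pp1:2
Op 2: fork(P0) -> P2. 2 ppages; refcounts: pp0:3 pp1:3
Op 3: fork(P2) -> P3. 2 ppages; refcounts: pp0:4 pp1:4
Op 4: read(P3, v1) -> 12. No state change.
Op 5: write(P1, v0, 154). refcount(pp0)=4>1 -> COPY to pp2. 3 ppages; refcounts: pp0:3 pp1:4 pp2:1
P0: v1 -> pp1 = 12
P1: v1 -> pp1 = 12
P2: v1 -> pp1 = 12
P3: v1 -> pp1 = 12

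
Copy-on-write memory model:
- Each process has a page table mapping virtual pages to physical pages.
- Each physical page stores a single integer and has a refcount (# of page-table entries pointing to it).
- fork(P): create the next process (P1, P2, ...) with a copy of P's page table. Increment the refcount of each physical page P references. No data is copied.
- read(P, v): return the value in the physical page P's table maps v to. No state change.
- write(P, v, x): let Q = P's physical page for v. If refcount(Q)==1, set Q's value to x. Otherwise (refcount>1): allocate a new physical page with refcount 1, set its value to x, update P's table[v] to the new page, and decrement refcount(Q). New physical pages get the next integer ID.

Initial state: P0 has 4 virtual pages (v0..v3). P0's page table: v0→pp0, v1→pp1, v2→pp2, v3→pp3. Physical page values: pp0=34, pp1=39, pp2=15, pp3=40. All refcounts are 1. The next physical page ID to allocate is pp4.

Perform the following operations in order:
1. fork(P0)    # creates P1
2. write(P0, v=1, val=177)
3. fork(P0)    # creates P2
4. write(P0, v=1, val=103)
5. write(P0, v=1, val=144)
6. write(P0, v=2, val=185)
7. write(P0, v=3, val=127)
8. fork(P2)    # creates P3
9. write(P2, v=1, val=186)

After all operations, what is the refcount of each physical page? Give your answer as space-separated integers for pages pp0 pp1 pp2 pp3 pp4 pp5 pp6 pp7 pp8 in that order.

Answer: 4 1 3 3 1 1 1 1 1

Derivation:
Op 1: fork(P0) -> P1. 4 ppages; refcounts: pp0:2 pp1:2 pp2:2 pp3:2
Op 2: write(P0, v1, 177). refcount(pp1)=2>1 -> COPY to pp4. 5 ppages; refcounts: pp0:2 pp1:1 pp2:2 pp3:2 pp4:1
Op 3: fork(P0) -> P2. 5 ppages; refcounts: pp0:3 pp1:1 pp2:3 pp3:3 pp4:2
Op 4: write(P0, v1, 103). refcount(pp4)=2>1 -> COPY to pp5. 6 ppages; refcounts: pp0:3 pp1:1 pp2:3 pp3:3 pp4:1 pp5:1
Op 5: write(P0, v1, 144). refcount(pp5)=1 -> write in place. 6 ppages; refcounts: pp0:3 pp1:1 pp2:3 pp3:3 pp4:1 pp5:1
Op 6: write(P0, v2, 185). refcount(pp2)=3>1 -> COPY to pp6. 7 ppages; refcounts: pp0:3 pp1:1 pp2:2 pp3:3 pp4:1 pp5:1 pp6:1
Op 7: write(P0, v3, 127). refcount(pp3)=3>1 -> COPY to pp7. 8 ppages; refcounts: pp0:3 pp1:1 pp2:2 pp3:2 pp4:1 pp5:1 pp6:1 pp7:1
Op 8: fork(P2) -> P3. 8 ppages; refcounts: pp0:4 pp1:1 pp2:3 pp3:3 pp4:2 pp5:1 pp6:1 pp7:1
Op 9: write(P2, v1, 186). refcount(pp4)=2>1 -> COPY to pp8. 9 ppages; refcounts: pp0:4 pp1:1 pp2:3 pp3:3 pp4:1 pp5:1 pp6:1 pp7:1 pp8:1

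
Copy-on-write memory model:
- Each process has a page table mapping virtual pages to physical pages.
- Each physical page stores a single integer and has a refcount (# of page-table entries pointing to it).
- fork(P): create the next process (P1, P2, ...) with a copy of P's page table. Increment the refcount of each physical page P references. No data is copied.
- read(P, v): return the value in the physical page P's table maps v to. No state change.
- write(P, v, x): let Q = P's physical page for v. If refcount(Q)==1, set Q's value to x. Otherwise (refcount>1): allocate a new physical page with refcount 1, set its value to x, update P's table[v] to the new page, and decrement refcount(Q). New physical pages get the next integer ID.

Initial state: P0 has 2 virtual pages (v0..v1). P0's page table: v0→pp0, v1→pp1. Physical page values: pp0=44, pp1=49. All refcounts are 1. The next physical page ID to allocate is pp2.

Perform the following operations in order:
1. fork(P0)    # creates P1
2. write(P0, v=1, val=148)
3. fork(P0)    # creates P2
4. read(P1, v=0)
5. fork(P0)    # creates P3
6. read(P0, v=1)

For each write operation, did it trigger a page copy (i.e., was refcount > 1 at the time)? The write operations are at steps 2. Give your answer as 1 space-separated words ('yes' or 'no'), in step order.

Op 1: fork(P0) -> P1. 2 ppages; refcounts: pp0:2 pp1:2
Op 2: write(P0, v1, 148). refcount(pp1)=2>1 -> COPY to pp2. 3 ppages; refcounts: pp0:2 pp1:1 pp2:1
Op 3: fork(P0) -> P2. 3 ppages; refcounts: pp0:3 pp1:1 pp2:2
Op 4: read(P1, v0) -> 44. No state change.
Op 5: fork(P0) -> P3. 3 ppages; refcounts: pp0:4 pp1:1 pp2:3
Op 6: read(P0, v1) -> 148. No state change.

yes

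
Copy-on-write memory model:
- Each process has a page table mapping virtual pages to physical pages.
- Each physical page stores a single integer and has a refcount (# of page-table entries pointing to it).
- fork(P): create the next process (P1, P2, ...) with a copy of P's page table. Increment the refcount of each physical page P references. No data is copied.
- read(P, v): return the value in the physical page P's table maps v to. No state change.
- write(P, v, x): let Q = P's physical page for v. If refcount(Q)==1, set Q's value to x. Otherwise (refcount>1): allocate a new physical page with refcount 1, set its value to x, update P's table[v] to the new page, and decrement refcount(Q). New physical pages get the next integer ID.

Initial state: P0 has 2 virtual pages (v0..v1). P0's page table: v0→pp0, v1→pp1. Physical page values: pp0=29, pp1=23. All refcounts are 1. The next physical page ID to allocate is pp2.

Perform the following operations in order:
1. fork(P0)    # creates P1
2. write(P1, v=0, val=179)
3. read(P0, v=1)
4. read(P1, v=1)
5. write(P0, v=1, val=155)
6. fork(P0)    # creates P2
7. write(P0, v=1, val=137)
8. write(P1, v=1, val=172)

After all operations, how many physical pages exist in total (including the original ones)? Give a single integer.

Op 1: fork(P0) -> P1. 2 ppages; refcounts: pp0:2 pp1:2
Op 2: write(P1, v0, 179). refcount(pp0)=2>1 -> COPY to pp2. 3 ppages; refcounts: pp0:1 pp1:2 pp2:1
Op 3: read(P0, v1) -> 23. No state change.
Op 4: read(P1, v1) -> 23. No state change.
Op 5: write(P0, v1, 155). refcount(pp1)=2>1 -> COPY to pp3. 4 ppages; refcounts: pp0:1 pp1:1 pp2:1 pp3:1
Op 6: fork(P0) -> P2. 4 ppages; refcounts: pp0:2 pp1:1 pp2:1 pp3:2
Op 7: write(P0, v1, 137). refcount(pp3)=2>1 -> COPY to pp4. 5 ppages; refcounts: pp0:2 pp1:1 pp2:1 pp3:1 pp4:1
Op 8: write(P1, v1, 172). refcount(pp1)=1 -> write in place. 5 ppages; refcounts: pp0:2 pp1:1 pp2:1 pp3:1 pp4:1

Answer: 5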